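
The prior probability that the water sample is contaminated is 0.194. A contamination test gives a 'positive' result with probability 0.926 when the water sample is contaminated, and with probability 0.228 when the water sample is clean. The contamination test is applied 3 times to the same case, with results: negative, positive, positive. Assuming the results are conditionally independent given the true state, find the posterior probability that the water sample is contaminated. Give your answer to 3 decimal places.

Posterior P(H) ≈ 0.276

Let H be the event that the water sample is contaminated; start with P(H) = 0.194. P('positive'|H) = 0.926, P('positive'|¬H) = 0.228.
Update on result 1 ('negative'): P(H) ← 0.074·0.1940 / (0.074·0.1940 + 0.772·0.8060) = 0.014356/0.63659 = 0.0226.
Update on result 2 ('positive'): P(H) ← 0.926·0.0226 / (0.926·0.0226 + 0.228·0.9774) = 0.020883/0.24374 = 0.0857.
Update on result 3 ('positive'): P(H) ← 0.926·0.0857 / (0.926·0.0857 + 0.228·0.9143) = 0.079336/0.28780 = 0.2757.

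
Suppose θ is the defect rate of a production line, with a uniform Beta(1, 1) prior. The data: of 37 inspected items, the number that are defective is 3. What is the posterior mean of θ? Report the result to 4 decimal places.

Observing 3 successes and 34 failures updates Beta(1, 1) by adding the success and failure counts to the two shape parameters: α = 1+3 = 4, β = 1+34 = 35.
E[θ | data] = 4/(4+35) = 0.1026.

Posterior mean ≈ 0.1026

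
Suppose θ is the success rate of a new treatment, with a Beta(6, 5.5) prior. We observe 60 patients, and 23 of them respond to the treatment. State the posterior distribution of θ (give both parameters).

Posterior: Beta(29, 42.5)

The binomial likelihood is conjugate to the Beta prior: with 23 successes and 37 failures, the posterior is Beta(6+23, 5.5+37) = Beta(29, 42.5).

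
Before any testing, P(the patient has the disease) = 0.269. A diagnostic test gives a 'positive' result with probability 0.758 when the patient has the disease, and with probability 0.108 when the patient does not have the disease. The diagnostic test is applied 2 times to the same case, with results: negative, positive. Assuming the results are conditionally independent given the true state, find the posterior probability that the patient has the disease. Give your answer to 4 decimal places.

Posterior P(H) ≈ 0.4120

With H the event that the patient has the disease, the joint likelihood of the observed sequence is P(data|H) = 0.242·0.758 = 0.18344 and P(data|¬H) = 0.892·0.108 = 0.096336.
Bayes: P(H|data) = 0.269·0.18344 / (0.269·0.18344 + 0.731·0.096336) = 0.049344/0.11977 = 0.4120.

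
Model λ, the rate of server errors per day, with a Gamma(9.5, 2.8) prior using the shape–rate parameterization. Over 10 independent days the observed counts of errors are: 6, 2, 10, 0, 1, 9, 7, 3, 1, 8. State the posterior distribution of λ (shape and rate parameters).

Posterior: Gamma(shape=56.5, rate=12.8)

The Poisson likelihood adds the total count to the shape and the number of exposure periods to the rate. Here ∑xᵢ = 47 and n = 10, so shape 9.5→56.5 and rate 2.8→12.8.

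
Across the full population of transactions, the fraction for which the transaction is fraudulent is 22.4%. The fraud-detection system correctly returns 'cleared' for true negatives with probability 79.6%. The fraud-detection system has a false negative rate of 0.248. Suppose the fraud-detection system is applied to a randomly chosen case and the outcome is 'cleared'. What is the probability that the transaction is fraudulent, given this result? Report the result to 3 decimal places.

Let H be the event that the transaction is fraudulent. P(H) = 0.224, so P(¬H) = 0.776. With E the 'cleared' result, P(E|H) = 0.248 and P(E|¬H) = 0.796.
P(E) = 0.248·0.224 + 0.796·0.776 = 0.055552 + 0.61770 = 0.67325.
By Bayes' theorem, P(H|E) = 0.055552 / 0.67325 = 0.083.

P(H | E) ≈ 0.083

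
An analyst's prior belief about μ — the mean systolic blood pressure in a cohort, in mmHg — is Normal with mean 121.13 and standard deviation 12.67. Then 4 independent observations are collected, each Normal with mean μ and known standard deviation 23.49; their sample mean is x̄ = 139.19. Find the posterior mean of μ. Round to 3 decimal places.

Prior precision 1/τ₀² = 1/12.67² = 0.00622941; data precision n/σ² = 4/23.49² = 0.00724926.
Posterior precision = 0.00622941 + 0.00724926 = 0.0134787.
Posterior mean = (0.00622941·121.13 + 0.00724926·139.19) / 0.0134787 = 130.843.

Posterior mean ≈ 130.843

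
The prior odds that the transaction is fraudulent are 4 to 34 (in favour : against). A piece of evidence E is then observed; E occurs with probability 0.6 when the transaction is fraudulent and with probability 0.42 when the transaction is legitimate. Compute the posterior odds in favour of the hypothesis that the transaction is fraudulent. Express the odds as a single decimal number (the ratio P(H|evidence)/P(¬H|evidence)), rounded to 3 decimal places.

Prior odds = 4/34 = 0.11765.
Likelihood ratio for E = 0.6/0.42 = 1.4286.
Posterior odds = prior odds × LR = 0.16807.

Posterior odds ≈ 0.168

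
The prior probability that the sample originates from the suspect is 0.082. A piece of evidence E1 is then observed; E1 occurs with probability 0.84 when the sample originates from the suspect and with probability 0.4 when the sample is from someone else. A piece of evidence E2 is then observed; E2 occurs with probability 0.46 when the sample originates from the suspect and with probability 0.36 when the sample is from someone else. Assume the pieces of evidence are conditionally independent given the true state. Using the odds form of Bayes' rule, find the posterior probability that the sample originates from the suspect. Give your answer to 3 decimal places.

Posterior probability ≈ 0.193

Prior odds = 0.082/(1−0.082) = 0.089325.
Likelihood ratio for E1 = 0.84/0.4 = 2.1000.
Likelihood ratio for E2 = 0.46/0.36 = 1.2778.
Posterior odds = prior odds × LR₁ × LR₂ = 0.23969.
Posterior probability = odds/(1+odds) = 0.23969/1.2397 = 0.193.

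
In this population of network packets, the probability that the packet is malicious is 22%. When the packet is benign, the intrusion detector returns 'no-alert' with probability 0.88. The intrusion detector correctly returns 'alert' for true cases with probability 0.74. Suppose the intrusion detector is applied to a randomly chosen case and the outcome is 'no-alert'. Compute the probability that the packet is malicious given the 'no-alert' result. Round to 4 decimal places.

P(H | E) ≈ 0.0769

Write H for 'the packet is malicious'. Prior odds H:¬H = 0.22/0.78 = 0.28205. For the 'no-alert' outcome, the likelihood ratio is 0.26/0.88 = 0.29545.
Posterior odds = 0.28205 × 0.29545 = 0.083333, so P(H|E) = 0.083333/(1+0.083333) = 0.0769.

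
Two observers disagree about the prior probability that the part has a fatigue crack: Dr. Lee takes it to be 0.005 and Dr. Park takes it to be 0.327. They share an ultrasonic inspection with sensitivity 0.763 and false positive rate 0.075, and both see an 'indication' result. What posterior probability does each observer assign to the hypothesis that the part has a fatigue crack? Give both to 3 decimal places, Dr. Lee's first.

Dr. Lee: 0.049; Dr. Park: 0.832

The likelihood ratio for an 'indication' result is 0.763/0.075 = 10.173.
Dr. Lee: prior odds 0.005/0.995 = 0.0050251; posterior odds 0.051122; posterior probability 0.049.
Dr. Park: prior odds 0.327/0.673 = 0.48588; posterior odds 4.9431; posterior probability 0.832.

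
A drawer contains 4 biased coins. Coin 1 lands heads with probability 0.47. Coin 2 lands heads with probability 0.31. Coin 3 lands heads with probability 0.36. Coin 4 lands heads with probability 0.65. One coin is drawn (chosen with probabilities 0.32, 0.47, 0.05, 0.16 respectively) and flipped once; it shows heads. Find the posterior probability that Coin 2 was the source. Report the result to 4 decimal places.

Tabulate prior·likelihood by source: [1] prior 0.32, lik 0.47, product 0.1504; [2] prior 0.47, lik 0.31, product 0.1457; [3] prior 0.05, lik 0.36, product 0.01800; [4] prior 0.16, lik 0.65, product 0.1040.
Normalizing constant = 0.41810; the posterior for Coin 2 is its product over the sum, 0.1457/0.41810 = 0.3485.

Posterior probability ≈ 0.3485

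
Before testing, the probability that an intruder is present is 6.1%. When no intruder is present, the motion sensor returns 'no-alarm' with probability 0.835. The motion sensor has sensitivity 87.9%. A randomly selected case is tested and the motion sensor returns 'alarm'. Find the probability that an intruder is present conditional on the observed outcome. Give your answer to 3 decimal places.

Write H for 'an intruder is present'. Prior odds H:¬H = 0.061/0.939 = 0.064963. For the 'alarm' outcome, the likelihood ratio is 0.879/0.165 = 5.3273.
Posterior odds = 0.064963 × 5.3273 = 0.34607, so P(H|E) = 0.34607/(1+0.34607) = 0.257.

P(H | E) ≈ 0.257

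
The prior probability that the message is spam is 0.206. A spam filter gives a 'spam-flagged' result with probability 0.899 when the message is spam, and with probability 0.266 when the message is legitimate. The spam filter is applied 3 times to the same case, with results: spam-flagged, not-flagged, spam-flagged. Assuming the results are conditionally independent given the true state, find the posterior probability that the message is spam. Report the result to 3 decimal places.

Let H be the event that the message is spam; start with P(H) = 0.206. P('spam-flagged'|H) = 0.899, P('spam-flagged'|¬H) = 0.266.
Update on result 1 ('spam-flagged'): P(H) ← 0.899·0.2060 / (0.899·0.2060 + 0.266·0.7940) = 0.18519/0.39640 = 0.4672.
Update on result 2 ('not-flagged'): P(H) ← 0.101·0.4672 / (0.101·0.4672 + 0.734·0.5328) = 0.047186/0.43827 = 0.1077.
Update on result 3 ('spam-flagged'): P(H) ← 0.899·0.1077 / (0.899·0.1077 + 0.266·0.8923) = 0.096792/0.33415 = 0.2897.

Posterior P(H) ≈ 0.290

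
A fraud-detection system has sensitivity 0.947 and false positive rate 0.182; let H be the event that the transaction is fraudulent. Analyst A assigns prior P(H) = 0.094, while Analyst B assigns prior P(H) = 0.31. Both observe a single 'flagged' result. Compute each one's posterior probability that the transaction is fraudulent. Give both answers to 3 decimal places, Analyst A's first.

Analyst A: 0.351; Analyst B: 0.700

P('+'|H) = 0.947, P('+'|¬H) = 0.182.
Analyst A: numerator 0.947·0.094 = 0.089018; evidence = 0.089018+0.182·0.906 = 0.25391; posterior = 0.351.
Analyst B: numerator 0.947·0.31 = 0.29357; evidence = 0.29357+0.182·0.69 = 0.41915; posterior = 0.700.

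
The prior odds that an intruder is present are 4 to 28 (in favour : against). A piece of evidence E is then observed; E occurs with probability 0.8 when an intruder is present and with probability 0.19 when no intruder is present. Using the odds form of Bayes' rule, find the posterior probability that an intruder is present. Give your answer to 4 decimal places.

Prior odds = 4/28 = 0.14286. In log-odds, ln(0.14286) = -1.9459.
Add log likelihood ratio: ln(4.2105) = 1.4376.
Posterior log-odds = -0.50832, so posterior odds = exp(-0.50832) = 0.60150. Converting, P(H|E) = 0.60150/1.6015 = 0.3756.

Posterior probability ≈ 0.3756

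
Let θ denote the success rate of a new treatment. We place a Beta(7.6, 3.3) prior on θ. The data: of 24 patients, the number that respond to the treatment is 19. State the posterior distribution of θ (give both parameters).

Posterior: Beta(26.6, 8.3)

Observing 19 successes and 5 failures updates Beta(7.6, 3.3) by adding the success and failure counts to the two shape parameters: α = 7.6+19 = 26.6, β = 3.3+5 = 8.3.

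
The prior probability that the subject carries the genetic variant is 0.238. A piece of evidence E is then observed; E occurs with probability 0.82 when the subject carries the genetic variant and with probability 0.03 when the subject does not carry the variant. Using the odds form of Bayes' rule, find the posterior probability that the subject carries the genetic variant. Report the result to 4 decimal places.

Posterior probability ≈ 0.8951

Prior odds = 0.238/(1−0.238) = 0.31234. In log-odds, ln(0.31234) = -1.1637.
Add log likelihood ratio: ln(27.333) = 3.3081.
Posterior log-odds = 2.1444, so posterior odds = exp(2.1444) = 8.5372. Converting, P(H|E) = 8.5372/9.5372 = 0.8951.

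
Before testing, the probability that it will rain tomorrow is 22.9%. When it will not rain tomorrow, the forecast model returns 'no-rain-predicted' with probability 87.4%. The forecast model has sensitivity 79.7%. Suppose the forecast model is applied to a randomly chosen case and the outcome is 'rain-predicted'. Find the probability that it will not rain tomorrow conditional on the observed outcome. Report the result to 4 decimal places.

Let H be the event that it will rain tomorrow. P(H) = 0.229, so P(¬H) = 0.771. With E the 'rain-predicted' result, P(E|H) = 0.797 and P(E|¬H) = 0.126.
P(E) = 0.797·0.229 + 0.126·0.771 = 0.18251 + 0.097146 = 0.27966.
By Bayes' theorem, P(H|E) = 0.18251 / 0.27966 = 0.6526. Hence P(¬H|E) = 1 − 0.6526 = 0.3474.

P(¬H | E) ≈ 0.3474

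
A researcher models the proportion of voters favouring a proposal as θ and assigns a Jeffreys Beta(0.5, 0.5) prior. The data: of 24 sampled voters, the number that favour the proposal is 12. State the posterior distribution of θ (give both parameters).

Posterior: Beta(12.5, 12.5)

The binomial likelihood is conjugate to the Beta prior: with 12 successes and 12 failures, the posterior is Beta(0.5+12, 0.5+12) = Beta(12.5, 12.5).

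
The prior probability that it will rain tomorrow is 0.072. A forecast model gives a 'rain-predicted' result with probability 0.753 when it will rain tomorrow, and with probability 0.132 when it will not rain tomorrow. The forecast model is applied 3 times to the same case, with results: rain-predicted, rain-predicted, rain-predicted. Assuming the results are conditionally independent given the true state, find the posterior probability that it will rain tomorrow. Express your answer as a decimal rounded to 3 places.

With H the event that it will rain tomorrow, the joint likelihood of the observed sequence is P(data|H) = 0.753·0.753·0.753 = 0.42696 and P(data|¬H) = 0.132·0.132·0.132 = 0.0023000.
Bayes: P(H|data) = 0.072·0.42696 / (0.072·0.42696 + 0.928·0.0023000) = 0.030741/0.032875 = 0.9351.

Posterior P(H) ≈ 0.935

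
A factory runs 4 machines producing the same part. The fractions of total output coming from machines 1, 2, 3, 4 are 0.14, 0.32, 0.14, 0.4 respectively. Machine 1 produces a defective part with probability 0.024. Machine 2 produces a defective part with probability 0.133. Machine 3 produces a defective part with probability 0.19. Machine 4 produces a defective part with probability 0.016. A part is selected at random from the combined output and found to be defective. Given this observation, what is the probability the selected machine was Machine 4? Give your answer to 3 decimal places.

Posterior probability ≈ 0.081

Tabulate prior·likelihood by source: [1] prior 0.14, lik 0.024, product 0.003360; [2] prior 0.32, lik 0.133, product 0.04256; [3] prior 0.14, lik 0.19, product 0.02660; [4] prior 0.4, lik 0.016, product 0.006400.
Normalizing constant = 0.078920; the posterior for Machine 4 is its product over the sum, 0.006400/0.078920 = 0.081.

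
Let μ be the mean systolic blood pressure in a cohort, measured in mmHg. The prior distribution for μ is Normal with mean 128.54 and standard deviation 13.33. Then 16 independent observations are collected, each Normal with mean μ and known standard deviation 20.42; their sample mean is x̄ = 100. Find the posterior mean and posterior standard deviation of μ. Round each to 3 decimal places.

Prior precision 1/τ₀² = 1/13.33² = 0.00562781; data precision n/σ² = 16/20.42² = 0.0383715.
Posterior precision = 0.00562781 + 0.0383715 = 0.0439993, giving posterior SD = 1/√0.0439993 = 4.767.
Posterior mean = (0.00562781·128.54 + 0.0383715·100) / 0.0439993 = 103.650.

Posterior mean ≈ 103.650; posterior SD ≈ 4.767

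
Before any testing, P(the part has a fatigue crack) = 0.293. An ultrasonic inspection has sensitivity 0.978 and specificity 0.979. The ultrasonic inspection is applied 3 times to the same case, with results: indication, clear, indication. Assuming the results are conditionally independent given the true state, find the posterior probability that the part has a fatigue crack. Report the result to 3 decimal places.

With H the event that the part has a fatigue crack, the joint likelihood of the observed sequence is P(data|H) = 0.978·0.022·0.978 = 0.021043 and P(data|¬H) = 0.021·0.979·0.021 = 0.00043174.
Bayes: P(H|data) = 0.293·0.021043 / (0.293·0.021043 + 0.707·0.00043174) = 0.0061655/0.0064707 = 0.9528.

Posterior P(H) ≈ 0.953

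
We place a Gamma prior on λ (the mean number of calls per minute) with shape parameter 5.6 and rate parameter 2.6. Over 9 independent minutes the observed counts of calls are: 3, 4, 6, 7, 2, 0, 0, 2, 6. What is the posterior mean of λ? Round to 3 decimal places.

Posterior mean ≈ 3.069

The Poisson likelihood adds the total count to the shape and the number of exposure periods to the rate. Here ∑xᵢ = 30 and n = 9, so shape 5.6→35.6 and rate 2.6→11.6.
E[λ | data] = 35.6/11.6 = 3.069.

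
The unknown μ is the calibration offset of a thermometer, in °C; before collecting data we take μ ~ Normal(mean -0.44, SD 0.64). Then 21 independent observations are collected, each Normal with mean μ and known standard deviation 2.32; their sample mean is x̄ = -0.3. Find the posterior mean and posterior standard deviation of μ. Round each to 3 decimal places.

Posterior mean ≈ -0.354; posterior SD ≈ 0.397

Prior precision 1/τ₀² = 1/0.64² = 2.44141; data precision n/σ² = 21/2.32² = 3.90161.
Posterior precision = 2.44141 + 3.90161 = 6.34301, giving posterior SD = 1/√6.34301 = 0.397.
Posterior mean = (2.44141·-0.44 + 3.90161·-0.3) / 6.34301 = -0.354.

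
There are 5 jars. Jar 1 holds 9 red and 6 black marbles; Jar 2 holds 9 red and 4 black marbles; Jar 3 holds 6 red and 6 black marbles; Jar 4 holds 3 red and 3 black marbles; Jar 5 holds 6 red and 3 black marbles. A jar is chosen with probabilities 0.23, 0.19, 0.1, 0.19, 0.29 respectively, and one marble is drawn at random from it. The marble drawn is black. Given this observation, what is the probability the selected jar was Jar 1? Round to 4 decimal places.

Posterior probability ≈ 0.2346

Tabulate prior·likelihood by source: [1] prior 0.23, lik 0.4, product 0.09200; [2] prior 0.19, lik 0.3077, product 0.05846; [3] prior 0.1, lik 0.5, product 0.05000; [4] prior 0.19, lik 0.5, product 0.09500; [5] prior 0.29, lik 0.3333, product 0.09667.
Normalizing constant = 0.39213; the posterior for Jar 1 is its product over the sum, 0.09200/0.39213 = 0.2346.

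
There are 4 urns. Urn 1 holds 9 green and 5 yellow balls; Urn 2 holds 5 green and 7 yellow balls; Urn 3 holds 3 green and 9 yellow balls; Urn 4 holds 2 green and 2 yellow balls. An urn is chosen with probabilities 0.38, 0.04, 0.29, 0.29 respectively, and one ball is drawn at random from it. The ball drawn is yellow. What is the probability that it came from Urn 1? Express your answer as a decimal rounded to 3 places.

Posterior probability ≈ 0.260

P(yellow|Urn 1) = 0.3571; P(yellow|Urn 2) = 0.5833; P(yellow|Urn 3) = 0.75; P(yellow|Urn 4) = 0.5.
Prior × likelihood for each source: 0.38·0.3571=0.1357, 0.04·0.5833=0.02333, 0.29·0.75=0.2175, 0.29·0.5=0.1450. Summing gives P(yellow) = 0.52155.
P(Urn 1 | yellow) = 0.1357 / 0.52155 = 0.260.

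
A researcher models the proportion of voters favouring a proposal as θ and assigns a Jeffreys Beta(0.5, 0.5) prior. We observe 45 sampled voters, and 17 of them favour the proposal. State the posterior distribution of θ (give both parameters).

Observing 17 successes and 28 failures updates Beta(0.5, 0.5) by adding the success and failure counts to the two shape parameters: α = 0.5+17 = 17.5, β = 0.5+28 = 28.5.

Posterior: Beta(17.5, 28.5)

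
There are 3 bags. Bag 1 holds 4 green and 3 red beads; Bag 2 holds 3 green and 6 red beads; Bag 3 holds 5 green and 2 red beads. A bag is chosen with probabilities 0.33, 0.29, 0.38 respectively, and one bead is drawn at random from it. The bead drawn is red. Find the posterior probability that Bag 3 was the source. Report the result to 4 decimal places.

Posterior probability ≈ 0.2449

P(red|Bag 1) = 0.4286; P(red|Bag 2) = 0.6667; P(red|Bag 3) = 0.2857.
Prior × likelihood for each source: 0.33·0.4286=0.1414, 0.29·0.6667=0.1933, 0.38·0.2857=0.1086. Summing gives P(red) = 0.44333.
P(Bag 3 | red) = 0.1086 / 0.44333 = 0.2449.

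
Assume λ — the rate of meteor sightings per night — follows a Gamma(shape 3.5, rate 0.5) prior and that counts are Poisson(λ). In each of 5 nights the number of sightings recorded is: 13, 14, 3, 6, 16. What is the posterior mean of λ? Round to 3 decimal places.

Posterior mean ≈ 10.091

Total count ∑xᵢ = 52 over n = 5 nights.
Gamma is conjugate to the Poisson likelihood: posterior is Gamma(shape = 3.5+52 = 55.5, rate = 0.5+5 = 5.5).
Posterior mean = shape/rate = 55.5/5.5 = 10.091.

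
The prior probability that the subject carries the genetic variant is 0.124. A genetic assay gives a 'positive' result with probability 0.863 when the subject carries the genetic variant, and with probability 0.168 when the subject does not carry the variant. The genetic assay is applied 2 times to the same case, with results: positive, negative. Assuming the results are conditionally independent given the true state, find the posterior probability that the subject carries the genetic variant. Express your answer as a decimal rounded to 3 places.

Posterior P(H) ≈ 0.107

Let H be the event that the subject carries the genetic variant; start with P(H) = 0.124. P('positive'|H) = 0.863, P('positive'|¬H) = 0.168.
Update on result 1 ('positive'): P(H) ← 0.863·0.1240 / (0.863·0.1240 + 0.168·0.8760) = 0.10701/0.25418 = 0.4210.
Update on result 2 ('negative'): P(H) ← 0.137·0.4210 / (0.137·0.4210 + 0.832·0.5790) = 0.057678/0.53940 = 0.1069.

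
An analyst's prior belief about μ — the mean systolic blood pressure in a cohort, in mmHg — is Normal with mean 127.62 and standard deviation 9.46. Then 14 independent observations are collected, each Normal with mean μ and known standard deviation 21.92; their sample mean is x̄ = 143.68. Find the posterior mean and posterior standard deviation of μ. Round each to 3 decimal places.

With known σ, the Normal prior is conjugate. Weight on the data is w = (n/σ²)/(n/σ² + 1/τ₀²) = 0.0291371/(0.0291371+0.0111742) = 0.72280.
Posterior mean = w·x̄ + (1−w)·μ₀ = 0.72280·143.68 + 0.27720·127.62 = 139.228. Posterior variance = 1/(0.0291371+0.0111742) = 24.8069, so SD = 4.981.

Posterior mean ≈ 139.228; posterior SD ≈ 4.981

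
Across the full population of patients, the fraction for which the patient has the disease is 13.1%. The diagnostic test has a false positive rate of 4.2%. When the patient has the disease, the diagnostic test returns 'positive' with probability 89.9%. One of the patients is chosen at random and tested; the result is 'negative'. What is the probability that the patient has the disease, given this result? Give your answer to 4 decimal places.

P(H | E) ≈ 0.0156

Let H be the event that the patient has the disease. P(H) = 0.131, so P(¬H) = 0.869. With E the 'negative' result, P(E|H) = 0.101 and P(E|¬H) = 0.958.
P(E) = 0.101·0.131 + 0.958·0.869 = 0.013231 + 0.83250 = 0.84573.
By Bayes' theorem, P(H|E) = 0.013231 / 0.84573 = 0.0156.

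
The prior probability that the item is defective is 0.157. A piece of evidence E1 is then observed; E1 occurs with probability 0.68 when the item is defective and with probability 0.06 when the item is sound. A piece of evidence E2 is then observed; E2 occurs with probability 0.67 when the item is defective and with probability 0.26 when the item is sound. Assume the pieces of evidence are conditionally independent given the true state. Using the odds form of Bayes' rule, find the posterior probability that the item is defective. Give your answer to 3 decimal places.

Prior odds = 0.157/(1−0.157) = 0.18624.
Likelihood ratio for E1 = 0.68/0.06 = 11.333.
Likelihood ratio for E2 = 0.67/0.26 = 2.5769.
Posterior odds = prior odds × LR₁ × LR₂ = 5.4392.
Posterior probability = odds/(1+odds) = 5.4392/6.4392 = 0.845.

Posterior probability ≈ 0.845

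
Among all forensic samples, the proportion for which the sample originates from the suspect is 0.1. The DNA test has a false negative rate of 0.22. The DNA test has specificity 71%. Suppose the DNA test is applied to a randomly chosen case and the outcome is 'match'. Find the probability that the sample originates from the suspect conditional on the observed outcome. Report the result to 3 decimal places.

P(H | E) ≈ 0.230

Let H be the event that the sample originates from the suspect. P(H) = 0.1, so P(¬H) = 0.9. With E the 'match' result, P(E|H) = 0.78 and P(E|¬H) = 0.29.
P(E) = 0.78·0.1 + 0.29·0.9 = 0.078000 + 0.26100 = 0.33900.
By Bayes' theorem, P(H|E) = 0.078000 / 0.33900 = 0.230.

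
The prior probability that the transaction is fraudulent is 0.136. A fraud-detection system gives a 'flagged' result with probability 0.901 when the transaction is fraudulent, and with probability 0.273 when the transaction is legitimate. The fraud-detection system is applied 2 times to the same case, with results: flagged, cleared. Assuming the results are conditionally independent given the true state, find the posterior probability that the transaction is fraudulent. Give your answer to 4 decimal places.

With H the event that the transaction is fraudulent, the joint likelihood of the observed sequence is P(data|H) = 0.901·0.099 = 0.089199 and P(data|¬H) = 0.273·0.727 = 0.19847.
Bayes: P(H|data) = 0.136·0.089199 / (0.136·0.089199 + 0.864·0.19847) = 0.012131/0.18361 = 0.0661.

Posterior P(H) ≈ 0.0661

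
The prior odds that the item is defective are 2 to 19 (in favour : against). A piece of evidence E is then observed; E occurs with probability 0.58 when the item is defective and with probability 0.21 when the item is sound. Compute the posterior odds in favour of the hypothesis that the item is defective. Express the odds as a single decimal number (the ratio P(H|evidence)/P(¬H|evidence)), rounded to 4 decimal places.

Posterior odds ≈ 0.2907

Prior odds = 2/19 = 0.10526.
Likelihood ratio for E = 0.58/0.21 = 2.7619.
Posterior odds = prior odds × LR = 0.29073.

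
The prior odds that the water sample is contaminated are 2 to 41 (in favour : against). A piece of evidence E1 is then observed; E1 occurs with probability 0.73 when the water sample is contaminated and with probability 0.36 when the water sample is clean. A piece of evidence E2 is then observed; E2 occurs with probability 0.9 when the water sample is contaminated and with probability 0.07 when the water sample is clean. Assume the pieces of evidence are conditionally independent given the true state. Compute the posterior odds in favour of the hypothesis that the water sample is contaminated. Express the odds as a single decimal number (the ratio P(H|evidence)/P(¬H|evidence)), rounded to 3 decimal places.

Prior odds = 2/41 = 0.048780.
Likelihood ratio for E1 = 0.73/0.36 = 2.0278.
Likelihood ratio for E2 = 0.9/0.07 = 12.857.
Posterior odds = prior odds × LR₁ × LR₂ = 1.2718.

Posterior odds ≈ 1.272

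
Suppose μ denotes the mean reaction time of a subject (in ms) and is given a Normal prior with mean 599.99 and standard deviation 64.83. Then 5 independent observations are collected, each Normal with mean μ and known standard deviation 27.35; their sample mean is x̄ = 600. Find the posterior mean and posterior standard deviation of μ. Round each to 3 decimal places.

With known σ, the Normal prior is conjugate. Weight on the data is w = (n/σ²)/(n/σ² + 1/τ₀²) = 0.00668429/(0.00668429+0.00023793) = 0.96563.
Posterior mean = w·x̄ + (1−w)·μ₀ = 0.96563·600 + 0.034372·599.99 = 600.000. Posterior variance = 1/(0.00668429+0.00023793) = 144.462, so SD = 12.019.

Posterior mean ≈ 600.000; posterior SD ≈ 12.019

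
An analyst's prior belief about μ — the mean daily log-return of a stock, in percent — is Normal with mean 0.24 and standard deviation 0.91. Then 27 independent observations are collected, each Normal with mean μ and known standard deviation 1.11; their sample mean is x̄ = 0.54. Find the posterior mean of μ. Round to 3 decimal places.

Posterior mean ≈ 0.524

With known σ, the Normal prior is conjugate. Weight on the data is w = (n/σ²)/(n/σ² + 1/τ₀²) = 21.9138/(21.9138+1.20758) = 0.94777.
Posterior mean = w·x̄ + (1−w)·μ₀ = 0.94777·0.54 + 0.052228·0.24 = 0.524.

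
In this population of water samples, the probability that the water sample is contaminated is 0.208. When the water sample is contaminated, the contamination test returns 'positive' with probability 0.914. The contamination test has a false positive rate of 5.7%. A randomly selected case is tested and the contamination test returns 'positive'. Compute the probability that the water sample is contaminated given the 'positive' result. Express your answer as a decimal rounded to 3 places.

Let H be the event that the water sample is contaminated. P(H) = 0.208, so P(¬H) = 0.792. With E the 'positive' result, P(E|H) = 0.914 and P(E|¬H) = 0.057.
P(E) = 0.914·0.208 + 0.057·0.792 = 0.19011 + 0.045144 = 0.23526.
By Bayes' theorem, P(H|E) = 0.19011 / 0.23526 = 0.808.

P(H | E) ≈ 0.808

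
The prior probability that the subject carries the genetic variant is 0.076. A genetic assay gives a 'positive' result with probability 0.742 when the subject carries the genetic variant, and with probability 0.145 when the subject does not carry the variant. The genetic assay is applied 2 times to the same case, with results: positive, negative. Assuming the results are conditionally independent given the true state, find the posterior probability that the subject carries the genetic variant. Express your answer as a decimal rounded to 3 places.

Posterior P(H) ≈ 0.113

Let H be the event that the subject carries the genetic variant; start with P(H) = 0.076. P('positive'|H) = 0.742, P('positive'|¬H) = 0.145.
Update on result 1 ('positive'): P(H) ← 0.742·0.0760 / (0.742·0.0760 + 0.145·0.9240) = 0.056392/0.19037 = 0.2962.
Update on result 2 ('negative'): P(H) ← 0.258·0.2962 / (0.258·0.2962 + 0.855·0.7038) = 0.076425/0.67816 = 0.1127.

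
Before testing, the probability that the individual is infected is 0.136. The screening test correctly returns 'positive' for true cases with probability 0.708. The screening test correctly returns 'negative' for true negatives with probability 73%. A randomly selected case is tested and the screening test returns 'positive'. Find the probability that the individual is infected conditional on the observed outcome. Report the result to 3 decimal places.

P(H | E) ≈ 0.292

Let H be the event that the individual is infected. P(H) = 0.136, so P(¬H) = 0.864. With E the 'positive' result, P(E|H) = 0.708 and P(E|¬H) = 0.27.
P(E) = 0.708·0.136 + 0.27·0.864 = 0.096288 + 0.23328 = 0.32957.
By Bayes' theorem, P(H|E) = 0.096288 / 0.32957 = 0.292.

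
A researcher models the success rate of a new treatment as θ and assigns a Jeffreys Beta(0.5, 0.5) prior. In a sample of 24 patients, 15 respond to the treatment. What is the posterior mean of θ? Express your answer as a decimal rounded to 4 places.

Observing 15 successes and 9 failures updates Beta(0.5, 0.5) by adding the success and failure counts to the two shape parameters: α = 0.5+15 = 15.5, β = 0.5+9 = 9.5.
E[θ | data] = 15.5/(15.5+9.5) = 0.6200.

Posterior mean ≈ 0.6200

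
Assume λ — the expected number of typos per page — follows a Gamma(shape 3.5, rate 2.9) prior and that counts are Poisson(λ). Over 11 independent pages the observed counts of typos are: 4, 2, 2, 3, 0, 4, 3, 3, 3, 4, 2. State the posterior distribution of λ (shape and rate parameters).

Total count ∑xᵢ = 30 over n = 11 pages.
Gamma is conjugate to the Poisson likelihood: posterior is Gamma(shape = 3.5+30 = 33.5, rate = 2.9+11 = 13.9).

Posterior: Gamma(shape=33.5, rate=13.9)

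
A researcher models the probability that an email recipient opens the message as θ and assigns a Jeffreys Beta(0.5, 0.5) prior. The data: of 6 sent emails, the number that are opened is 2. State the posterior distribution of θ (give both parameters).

Posterior: Beta(2.5, 4.5)

The binomial likelihood is conjugate to the Beta prior: with 2 successes and 4 failures, the posterior is Beta(0.5+2, 0.5+4) = Beta(2.5, 4.5).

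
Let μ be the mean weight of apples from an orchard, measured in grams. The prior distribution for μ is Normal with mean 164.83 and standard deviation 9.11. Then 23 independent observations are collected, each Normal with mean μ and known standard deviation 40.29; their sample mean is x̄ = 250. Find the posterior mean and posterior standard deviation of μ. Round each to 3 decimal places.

Prior precision 1/τ₀² = 1/9.11² = 0.0120493; data precision n/σ² = 23/40.29² = 0.0141688.
Posterior precision = 0.0120493 + 0.0141688 = 0.0262181, giving posterior SD = 1/√0.0262181 = 6.176.
Posterior mean = (0.0120493·164.83 + 0.0141688·250) / 0.0262181 = 210.858.

Posterior mean ≈ 210.858; posterior SD ≈ 6.176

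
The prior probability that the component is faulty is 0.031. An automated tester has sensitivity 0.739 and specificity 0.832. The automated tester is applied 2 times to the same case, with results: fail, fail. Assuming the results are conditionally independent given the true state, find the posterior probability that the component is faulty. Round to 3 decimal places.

Posterior P(H) ≈ 0.382

With H the event that the component is faulty, the joint likelihood of the observed sequence is P(data|H) = 0.739·0.739 = 0.54612 and P(data|¬H) = 0.168·0.168 = 0.028224.
Bayes: P(H|data) = 0.031·0.54612 / (0.031·0.54612 + 0.969·0.028224) = 0.016930/0.044279 = 0.3823.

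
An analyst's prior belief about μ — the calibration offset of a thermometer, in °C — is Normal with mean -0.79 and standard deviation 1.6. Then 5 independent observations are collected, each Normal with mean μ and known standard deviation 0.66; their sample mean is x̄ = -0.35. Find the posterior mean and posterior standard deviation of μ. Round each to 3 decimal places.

Prior precision 1/τ₀² = 1/1.6² = 0.390625; data precision n/σ² = 5/0.66² = 11.4784.
Posterior precision = 0.390625 + 11.4784 = 11.8690, giving posterior SD = 1/√11.8690 = 0.290.
Posterior mean = (0.390625·-0.79 + 11.4784·-0.35) / 11.8690 = -0.364.

Posterior mean ≈ -0.364; posterior SD ≈ 0.290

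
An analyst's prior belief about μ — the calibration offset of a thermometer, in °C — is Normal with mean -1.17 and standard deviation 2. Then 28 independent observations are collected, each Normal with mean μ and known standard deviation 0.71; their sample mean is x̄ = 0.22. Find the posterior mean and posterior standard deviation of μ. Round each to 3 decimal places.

Posterior mean ≈ 0.214; posterior SD ≈ 0.134

Prior precision 1/τ₀² = 1/2² = 0.250000; data precision n/σ² = 28/0.71² = 55.5445.
Posterior precision = 0.250000 + 55.5445 = 55.7945, giving posterior SD = 1/√55.7945 = 0.134.
Posterior mean = (0.250000·-1.17 + 55.5445·0.22) / 55.7945 = 0.214.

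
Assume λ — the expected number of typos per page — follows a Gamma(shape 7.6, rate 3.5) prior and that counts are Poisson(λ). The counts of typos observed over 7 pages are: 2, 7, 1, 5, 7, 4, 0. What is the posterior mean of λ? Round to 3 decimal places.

The Poisson likelihood adds the total count to the shape and the number of exposure periods to the rate. Here ∑xᵢ = 26 and n = 7, so shape 7.6→33.6 and rate 3.5→10.5.
Posterior mean = shape/rate = 33.6/10.5 = 3.200.

Posterior mean ≈ 3.200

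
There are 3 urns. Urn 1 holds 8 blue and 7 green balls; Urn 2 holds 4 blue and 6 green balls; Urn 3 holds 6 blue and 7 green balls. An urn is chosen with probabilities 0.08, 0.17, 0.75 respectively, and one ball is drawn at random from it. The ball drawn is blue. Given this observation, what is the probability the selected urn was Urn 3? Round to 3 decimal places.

Posterior probability ≈ 0.758

Tabulate prior·likelihood by source: [1] prior 0.08, lik 0.5333, product 0.04267; [2] prior 0.17, lik 0.4, product 0.06800; [3] prior 0.75, lik 0.4615, product 0.3462.
Normalizing constant = 0.45682; the posterior for Urn 3 is its product over the sum, 0.3462/0.45682 = 0.758.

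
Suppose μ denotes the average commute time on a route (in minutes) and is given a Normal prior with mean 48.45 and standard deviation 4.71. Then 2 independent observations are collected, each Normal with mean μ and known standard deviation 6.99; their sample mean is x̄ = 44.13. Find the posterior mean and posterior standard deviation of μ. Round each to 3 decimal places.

With known σ, the Normal prior is conjugate. Weight on the data is w = (n/σ²)/(n/σ² + 1/τ₀²) = 0.0409332/(0.0409332+0.0450773) = 0.47591.
Posterior mean = w·x̄ + (1−w)·μ₀ = 0.47591·44.13 + 0.52409·48.45 = 46.394. Posterior variance = 1/(0.0409332+0.0450773) = 11.6265, so SD = 3.410.

Posterior mean ≈ 46.394; posterior SD ≈ 3.410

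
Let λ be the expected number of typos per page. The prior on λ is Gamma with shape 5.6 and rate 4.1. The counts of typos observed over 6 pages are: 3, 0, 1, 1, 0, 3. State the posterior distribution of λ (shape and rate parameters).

Total count ∑xᵢ = 8 over n = 6 pages.
Gamma is conjugate to the Poisson likelihood: posterior is Gamma(shape = 5.6+8 = 13.6, rate = 4.1+6 = 10.1).

Posterior: Gamma(shape=13.6, rate=10.1)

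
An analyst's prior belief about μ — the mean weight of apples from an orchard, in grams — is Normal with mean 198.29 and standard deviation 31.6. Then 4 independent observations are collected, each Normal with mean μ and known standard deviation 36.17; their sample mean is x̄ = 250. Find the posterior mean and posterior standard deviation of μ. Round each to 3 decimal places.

Posterior mean ≈ 237.242; posterior SD ≈ 15.696

Prior precision 1/τ₀² = 1/31.6² = 0.00100144; data precision n/σ² = 4/36.17² = 0.00305748.
Posterior precision = 0.00100144 + 0.00305748 = 0.00405892, giving posterior SD = 1/√0.00405892 = 15.696.
Posterior mean = (0.00100144·198.29 + 0.00305748·250) / 0.00405892 = 237.242.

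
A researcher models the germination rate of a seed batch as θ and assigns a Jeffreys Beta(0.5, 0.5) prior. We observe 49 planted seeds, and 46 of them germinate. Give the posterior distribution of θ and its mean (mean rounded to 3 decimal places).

Posterior: Beta(46.5, 3.5); mean ≈ 0.930

Observing 46 successes and 3 failures updates Beta(0.5, 0.5) by adding the success and failure counts to the two shape parameters: α = 0.5+46 = 46.5, β = 0.5+3 = 3.5.
Posterior mean = α/(α+β) = 46.5/50 = 0.930.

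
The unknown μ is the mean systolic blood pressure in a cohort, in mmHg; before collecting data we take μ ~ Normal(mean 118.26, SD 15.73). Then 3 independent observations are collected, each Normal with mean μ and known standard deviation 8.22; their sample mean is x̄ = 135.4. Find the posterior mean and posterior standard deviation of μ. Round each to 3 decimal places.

With known σ, the Normal prior is conjugate. Weight on the data is w = (n/σ²)/(n/σ² + 1/τ₀²) = 0.0443995/(0.0443995+0.00404150) = 0.91657.
Posterior mean = w·x̄ + (1−w)·μ₀ = 0.91657·135.4 + 0.083431·118.26 = 133.970. Posterior variance = 1/(0.0443995+0.00404150) = 20.6437, so SD = 4.544.

Posterior mean ≈ 133.970; posterior SD ≈ 4.544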